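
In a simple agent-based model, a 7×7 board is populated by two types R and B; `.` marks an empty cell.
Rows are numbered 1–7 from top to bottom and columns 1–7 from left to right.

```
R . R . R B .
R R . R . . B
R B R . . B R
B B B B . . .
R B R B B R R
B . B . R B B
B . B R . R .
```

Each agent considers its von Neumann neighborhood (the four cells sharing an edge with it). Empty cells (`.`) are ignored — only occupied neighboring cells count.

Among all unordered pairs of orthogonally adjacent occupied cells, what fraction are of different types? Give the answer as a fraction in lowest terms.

11/18

Scan each occupied cell's neighbors to the right and below so each pair is counted once.
Row 1: R(1,1)–R(2,1)= R(1,5)–B(1,6)≠  → 1/2 unlike.
Row 2: R(2,1)–R(2,2)= R(2,1)–R(3,1)= R(2,2)–B(3,2)≠ B(2,7)–R(3,7)≠  → 2/4 unlike.
Row 3: R(3,1)–B(3,2)≠ R(3,1)–B(4,1)≠ B(3,2)–R(3,3)≠ B(3,2)–B(4,2)= R(3,3)–B(4,3)≠ B(3,6)–R(3,7)≠  → 5/6 unlike.
Row 4: B(4,1)–B(4,2)= B(4,1)–R(5,1)≠ B(4,2)–B(4,3)= B(4,2)–B(5,2)= B(4,3)–B(4,4)= B(4,3)–R(5,3)≠ B(4,4)–B(5,4)=  → 2/7 unlike.
Row 5: R(5,1)–B(5,2)≠ R(5,1)–B(6,1)≠ B(5,2)–R(5,3)≠ R(5,3)–B(5,4)≠ R(5,3)–B(6,3)≠ B(5,4)–B(5,5)= B(5,5)–R(5,6)≠ B(5,5)–R(6,5)≠ R(5,6)–R(5,7)= R(5,6)–B(6,6)≠ R(5,7)–B(6,7)≠  → 9/11 unlike.
Row 6: B(6,1)–B(7,1)= B(6,3)–B(7,3)= R(6,5)–B(6,6)≠ B(6,6)–B(6,7)= B(6,6)–R(7,6)≠  → 2/5 unlike.
Row 7: B(7,3)–R(7,4)≠  → 1/1 unlike.
Total adjacent occupied pairs: 36; unlike-type pairs: 22.
22/36 reduces to 11/18.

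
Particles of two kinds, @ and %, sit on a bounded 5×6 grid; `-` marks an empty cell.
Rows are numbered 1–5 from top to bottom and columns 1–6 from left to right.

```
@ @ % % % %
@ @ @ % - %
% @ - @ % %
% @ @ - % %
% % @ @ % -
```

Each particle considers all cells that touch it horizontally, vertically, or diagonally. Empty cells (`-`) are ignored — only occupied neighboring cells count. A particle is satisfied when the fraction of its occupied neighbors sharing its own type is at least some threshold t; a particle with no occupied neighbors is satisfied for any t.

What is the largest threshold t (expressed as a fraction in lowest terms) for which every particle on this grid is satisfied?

(1,1)@ 3/3
(1,2)@ 4/5
(1,3)% 2/5
(1,4)% 3/4
(1,5)% 4/4
(1,6)% 2/2
(2,1)@ 4/5
(2,2)@ 5/7
(2,3)@ 4/7
(2,4)% 4/6
(2,6)% 4/4
(3,1)% 1/5
(3,2)@ 5/7
(3,4)@ 2/5
(3,5)% 5/6
(3,6)% 4/4
(4,1)% 3/5
(4,2)@ 3/7
(4,3)@ 5/6
(4,5)% 4/6
(4,6)% 4/4
(5,1)% 2/3
(5,2)% 2/5
(5,3)@ 3/4
(5,4)@ 2/4
(5,5)% 2/3
The smallest same-type fraction is 1/5 at (3,1), which reduces to 1/5. Any threshold above that leaves this particle unsatisfied.

1/5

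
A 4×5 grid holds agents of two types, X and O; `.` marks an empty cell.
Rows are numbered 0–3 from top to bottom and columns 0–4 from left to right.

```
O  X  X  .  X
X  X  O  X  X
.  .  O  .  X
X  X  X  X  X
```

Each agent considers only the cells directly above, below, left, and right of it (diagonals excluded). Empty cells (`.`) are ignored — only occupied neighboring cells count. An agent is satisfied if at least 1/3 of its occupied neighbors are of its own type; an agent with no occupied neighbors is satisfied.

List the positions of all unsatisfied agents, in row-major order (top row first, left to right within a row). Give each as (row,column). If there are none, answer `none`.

(0,0)O 0/2 not
(0,1)X 2/3 satisfied
(0,2)X 1/2 satisfied
(0,4)X 1/1 satisfied
(1,0)X 1/2 satisfied
(1,1)X 2/3 satisfied
(1,2)O 1/4 not
(1,3)X 1/2 satisfied
(1,4)X 3/3 satisfied
(2,2)O 1/2 satisfied
(2,4)X 2/2 satisfied
(3,0)X 1/1 satisfied
(3,1)X 2/2 satisfied
(3,2)X 2/3 satisfied
(3,3)X 2/2 satisfied
(3,4)X 2/2 satisfied

(0,0), (1,2)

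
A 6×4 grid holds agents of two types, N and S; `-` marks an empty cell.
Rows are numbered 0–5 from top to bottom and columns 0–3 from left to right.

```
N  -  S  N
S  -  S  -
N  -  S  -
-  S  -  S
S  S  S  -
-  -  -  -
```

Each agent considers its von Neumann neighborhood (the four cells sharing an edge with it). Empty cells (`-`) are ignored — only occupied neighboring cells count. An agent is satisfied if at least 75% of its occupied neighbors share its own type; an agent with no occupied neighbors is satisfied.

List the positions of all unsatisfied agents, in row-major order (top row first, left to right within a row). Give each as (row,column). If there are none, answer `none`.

(0,0), (0,2), (0,3), (1,0), (2,0)

Row 0: (0,0)N 0/1 unhappy · (0,2)S 1/2 unhappy · (0,3)N 0/1 unhappy
Row 1: (1,0)S 0/2 unhappy · (1,2)S 2/2 ok
Row 2: (2,0)N 0/1 unhappy · (2,2)S 1/1 ok
Row 3: (3,1)S 1/1 ok · (3,3)S 0/0 ok
Row 4: (4,0)S 1/1 ok · (4,1)S 3/3 ok · (4,2)S 1/1 ok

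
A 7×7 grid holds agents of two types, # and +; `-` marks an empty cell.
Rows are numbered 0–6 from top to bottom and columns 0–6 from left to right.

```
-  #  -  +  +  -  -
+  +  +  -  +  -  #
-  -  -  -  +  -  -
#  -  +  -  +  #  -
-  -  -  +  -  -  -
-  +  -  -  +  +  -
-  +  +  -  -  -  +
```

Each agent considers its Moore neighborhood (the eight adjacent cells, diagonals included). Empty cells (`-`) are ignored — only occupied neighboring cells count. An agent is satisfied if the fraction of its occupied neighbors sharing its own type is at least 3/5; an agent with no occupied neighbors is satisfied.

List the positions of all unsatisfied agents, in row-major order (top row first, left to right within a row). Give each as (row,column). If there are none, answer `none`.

(0,1)# 0/3 ✗
(0,3)+ 3/3 ✓
(0,4)+ 2/2 ✓
(1,0)+ 1/2 ✗
(1,1)+ 2/3 ✓
(1,2)+ 2/3 ✓
(1,4)+ 3/3 ✓
(1,6)# 0/0 ✓
(2,4)+ 2/3 ✓
(3,0)# 0/0 ✓
(3,2)+ 1/1 ✓
(3,4)+ 2/3 ✓
(3,5)# 0/2 ✗
(4,3)+ 3/3 ✓
(5,1)+ 2/2 ✓
(5,4)+ 2/2 ✓
(5,5)+ 2/2 ✓
(6,1)+ 2/2 ✓
(6,2)+ 2/2 ✓
(6,6)+ 1/1 ✓

(0,1), (1,0), (3,5)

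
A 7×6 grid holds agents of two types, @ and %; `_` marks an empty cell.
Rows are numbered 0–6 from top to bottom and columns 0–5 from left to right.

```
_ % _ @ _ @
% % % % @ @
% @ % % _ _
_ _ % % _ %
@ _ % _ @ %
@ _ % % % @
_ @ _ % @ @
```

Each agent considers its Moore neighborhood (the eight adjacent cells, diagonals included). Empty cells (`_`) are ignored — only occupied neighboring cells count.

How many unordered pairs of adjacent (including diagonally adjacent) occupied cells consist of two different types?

Scan each occupied cell's neighbors to the right and below (and the two forward diagonals) so each pair is counted once.
Row 0: %(0,1)–%(1,1)= %(0,1)–%(1,2)= %(0,1)–%(1,0)= @(0,3)–%(1,3)≠ @(0,3)–@(1,4)= @(0,3)–%(1,2)≠ @(0,5)–@(1,5)= @(0,5)–@(1,4)=  → 2/8 unlike.
Row 1: %(1,0)–%(1,1)= %(1,0)–%(2,0)= %(1,0)–@(2,1)≠ %(1,1)–%(1,2)= %(1,1)–@(2,1)≠ %(1,1)–%(2,2)= %(1,1)–%(2,0)= %(1,2)–%(1,3)= %(1,2)–%(2,2)= %(1,2)–%(2,3)= %(1,2)–@(2,1)≠ %(1,3)–@(1,4)≠ %(1,3)–%(2,3)= %(1,3)–%(2,2)= @(1,4)–@(1,5)= @(1,4)–%(2,3)≠  → 5/16 unlike.
Row 2: %(2,0)–@(2,1)≠ @(2,1)–%(2,2)≠ @(2,1)–%(3,2)≠ %(2,2)–%(2,3)= %(2,2)–%(3,2)= %(2,2)–%(3,3)= %(2,3)–%(3,3)= %(2,3)–%(3,2)=  → 3/8 unlike.
Row 3: %(3,2)–%(3,3)= %(3,2)–%(4,2)= %(3,3)–@(4,4)≠ %(3,3)–%(4,2)= %(3,5)–%(4,5)= %(3,5)–@(4,4)≠  → 2/6 unlike.
Row 4: @(4,0)–@(5,0)= %(4,2)–%(5,2)= %(4,2)–%(5,3)= @(4,4)–%(4,5)≠ @(4,4)–%(5,4)≠ @(4,4)–@(5,5)= @(4,4)–%(5,3)≠ %(4,5)–@(5,5)≠ %(4,5)–%(5,4)=  → 4/9 unlike.
Row 5: @(5,0)–@(6,1)= %(5,2)–%(5,3)= %(5,2)–%(6,3)= %(5,2)–@(6,1)≠ %(5,3)–%(5,4)= %(5,3)–%(6,3)= %(5,3)–@(6,4)≠ %(5,4)–@(5,5)≠ %(5,4)–@(6,4)≠ %(5,4)–@(6,5)≠ %(5,4)–%(6,3)= @(5,5)–@(6,5)= @(5,5)–@(6,4)=  → 5/13 unlike.
Row 6: %(6,3)–@(6,4)≠ @(6,4)–@(6,5)=  → 1/2 unlike.
Total adjacent occupied pairs: 62; unlike-type pairs: 22.

22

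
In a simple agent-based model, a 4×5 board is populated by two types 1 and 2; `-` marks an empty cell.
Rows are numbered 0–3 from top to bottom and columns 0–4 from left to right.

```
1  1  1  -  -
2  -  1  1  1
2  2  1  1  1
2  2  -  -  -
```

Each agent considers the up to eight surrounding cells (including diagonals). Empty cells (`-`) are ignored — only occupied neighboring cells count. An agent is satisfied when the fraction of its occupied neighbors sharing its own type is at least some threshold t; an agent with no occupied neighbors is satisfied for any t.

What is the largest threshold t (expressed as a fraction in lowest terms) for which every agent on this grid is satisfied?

1/2

(0,0)1 1/2
(0,1)1 3/4
(0,2)1 3/3
(1,0)2 2/4
(1,2)1 5/6
(1,3)1 6/6
(1,4)1 3/3
(2,0)2 4/4
(2,1)2 4/6
(2,2)1 3/5
(2,3)1 5/5
(2,4)1 3/3
(3,0)2 3/3
(3,1)2 3/4
The smallest same-type fraction is 1/2 at (0,0), which reduces to 1/2. Any threshold above that leaves this agent unsatisfied.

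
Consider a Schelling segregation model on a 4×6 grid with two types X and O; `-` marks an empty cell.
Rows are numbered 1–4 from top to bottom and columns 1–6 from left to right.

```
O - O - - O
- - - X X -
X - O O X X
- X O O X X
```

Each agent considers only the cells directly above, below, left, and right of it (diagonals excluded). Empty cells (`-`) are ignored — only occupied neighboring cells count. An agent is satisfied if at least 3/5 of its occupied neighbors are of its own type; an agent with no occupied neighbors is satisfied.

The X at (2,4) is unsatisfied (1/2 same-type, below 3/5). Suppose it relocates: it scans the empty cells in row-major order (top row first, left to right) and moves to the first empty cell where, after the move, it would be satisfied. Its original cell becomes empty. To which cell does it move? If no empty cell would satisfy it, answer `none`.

Vacating (2,4). Empty cells in order:
  (1,2): 0/2 same-type → still unsatisfied.
  (1,4): 0/1 same-type → still unsatisfied.
  (1,5): 1/2 same-type → still unsatisfied.
  (2,1): 1/2 same-type → still unsatisfied.
  (2,2): 0/0 same-type → satisfied — stop here.

(2,2)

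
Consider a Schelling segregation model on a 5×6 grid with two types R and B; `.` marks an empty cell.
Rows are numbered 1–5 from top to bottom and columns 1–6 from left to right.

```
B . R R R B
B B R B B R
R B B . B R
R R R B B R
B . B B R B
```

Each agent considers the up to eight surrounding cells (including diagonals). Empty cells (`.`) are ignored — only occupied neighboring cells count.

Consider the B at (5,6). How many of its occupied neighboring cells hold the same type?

Occupied neighbors of (5,6): (4,5)=B, (4,6)=R, (5,5)=R.
Same type (B): 1 of 3.

1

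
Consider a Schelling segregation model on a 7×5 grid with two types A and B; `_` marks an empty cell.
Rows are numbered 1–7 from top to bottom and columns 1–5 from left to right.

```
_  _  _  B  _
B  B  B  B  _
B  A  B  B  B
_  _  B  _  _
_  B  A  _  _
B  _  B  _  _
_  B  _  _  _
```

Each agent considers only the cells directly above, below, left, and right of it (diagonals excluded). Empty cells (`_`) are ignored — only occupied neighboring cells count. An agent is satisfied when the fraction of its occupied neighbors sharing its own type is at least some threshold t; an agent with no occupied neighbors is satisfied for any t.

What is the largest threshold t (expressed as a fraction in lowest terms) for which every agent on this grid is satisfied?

0/1

(1,4)B 1/1
(2,1)B 2/2
(2,2)B 2/3
(2,3)B 3/3
(2,4)B 3/3
(3,1)B 1/2
(3,2)A 0/3
(3,3)B 3/4
(3,4)B 3/3
(3,5)B 1/1
(4,3)B 1/2
(5,2)B 0/1
(5,3)A 0/3
(6,1)B — no occupied neighbors
(6,3)B 0/1
(7,2)B — no occupied neighbors
The smallest same-type fraction is 0/3 at (3,2), which reduces to 0/1. Any threshold above that leaves this agent unsatisfied.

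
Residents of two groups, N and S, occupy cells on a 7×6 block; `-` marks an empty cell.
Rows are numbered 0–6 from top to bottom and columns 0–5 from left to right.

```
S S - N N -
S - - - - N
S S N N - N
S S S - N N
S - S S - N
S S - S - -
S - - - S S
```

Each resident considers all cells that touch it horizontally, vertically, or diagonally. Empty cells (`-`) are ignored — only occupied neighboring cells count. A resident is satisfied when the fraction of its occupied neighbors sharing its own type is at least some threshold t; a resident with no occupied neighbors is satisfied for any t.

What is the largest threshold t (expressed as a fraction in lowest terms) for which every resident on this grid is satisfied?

Row 0: (0,0)S 2/2 · (0,1)S 2/2 · (0,3)N 1/1 · (0,4)N 2/2
Row 1: (1,0)S 4/4 · (1,5)N 2/2
Row 2: (2,0)S 4/4 · (2,1)S 5/6 · (2,2)N 1/4 · (2,3)N 2/3 · (2,5)N 3/3
Row 3: (3,0)S 4/4 · (3,1)S 6/7 · (3,2)S 4/6 · (3,4)N 4/5 · (3,5)N 3/3
Row 4: (4,0)S 4/4 · (4,2)S 5/5 · (4,3)S 3/4 · (4,5)N 2/2
Row 5: (5,0)S 3/3 · (5,1)S 4/4 · (5,3)S 3/3
Row 6: (6,0)S 2/2 · (6,4)S 2/2 · (6,5)S 1/1
The smallest same-type fraction is 1/4 at (2,2), which reduces to 1/4. Any threshold above that leaves this resident unsatisfied.

1/4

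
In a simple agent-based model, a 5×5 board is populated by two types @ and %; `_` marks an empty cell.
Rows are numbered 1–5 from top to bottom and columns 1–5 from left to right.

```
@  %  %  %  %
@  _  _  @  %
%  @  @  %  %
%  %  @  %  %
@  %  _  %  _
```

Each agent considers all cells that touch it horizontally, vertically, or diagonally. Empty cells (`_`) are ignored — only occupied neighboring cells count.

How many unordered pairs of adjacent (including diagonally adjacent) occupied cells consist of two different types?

23

Scan each occupied cell's neighbors to the right and below (and the two forward diagonals) so each pair is counted once.
Row 1: @(1,1)–%(1,2)≠ @(1,1)–@(2,1)= %(1,2)–%(1,3)= %(1,2)–@(2,1)≠ %(1,3)–%(1,4)= %(1,3)–@(2,4)≠ %(1,4)–%(1,5)= %(1,4)–@(2,4)≠ %(1,4)–%(2,5)= %(1,5)–%(2,5)= %(1,5)–@(2,4)≠  → 5/11 unlike.
Row 2: @(2,1)–%(3,1)≠ @(2,1)–@(3,2)= @(2,4)–%(2,5)≠ @(2,4)–%(3,4)≠ @(2,4)–%(3,5)≠ @(2,4)–@(3,3)= %(2,5)–%(3,5)= %(2,5)–%(3,4)=  → 4/8 unlike.
Row 3: %(3,1)–@(3,2)≠ %(3,1)–%(4,1)= %(3,1)–%(4,2)= @(3,2)–@(3,3)= @(3,2)–%(4,2)≠ @(3,2)–@(4,3)= @(3,2)–%(4,1)≠ @(3,3)–%(3,4)≠ @(3,3)–@(4,3)= @(3,3)–%(4,4)≠ @(3,3)–%(4,2)≠ %(3,4)–%(3,5)= %(3,4)–%(4,4)= %(3,4)–%(4,5)= %(3,4)–@(4,3)≠ %(3,5)–%(4,5)= %(3,5)–%(4,4)=  → 7/17 unlike.
Row 4: %(4,1)–%(4,2)= %(4,1)–@(5,1)≠ %(4,1)–%(5,2)= %(4,2)–@(4,3)≠ %(4,2)–%(5,2)= %(4,2)–@(5,1)≠ @(4,3)–%(4,4)≠ @(4,3)–%(5,4)≠ @(4,3)–%(5,2)≠ %(4,4)–%(4,5)= %(4,4)–%(5,4)= %(4,5)–%(5,4)=  → 6/12 unlike.
Row 5: @(5,1)–%(5,2)≠  → 1/1 unlike.
Total adjacent occupied pairs: 49; unlike-type pairs: 23.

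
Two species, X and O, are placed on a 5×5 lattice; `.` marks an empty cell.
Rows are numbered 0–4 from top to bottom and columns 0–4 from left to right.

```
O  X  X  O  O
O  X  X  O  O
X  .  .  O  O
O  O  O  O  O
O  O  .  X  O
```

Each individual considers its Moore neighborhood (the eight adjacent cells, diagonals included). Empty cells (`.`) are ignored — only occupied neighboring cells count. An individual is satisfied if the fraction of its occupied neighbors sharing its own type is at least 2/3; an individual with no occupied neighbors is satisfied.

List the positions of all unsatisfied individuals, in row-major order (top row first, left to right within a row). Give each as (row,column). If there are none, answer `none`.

(0,0), (0,1), (0,2), (0,3), (1,0), (1,2), (2,0), (4,3)

(0,0)O 1/3 unhappy
(0,1)X 3/5 unhappy
(0,2)X 3/5 unhappy
(0,3)O 3/5 unhappy
(0,4)O 3/3 ok
(1,0)O 1/4 unhappy
(1,1)X 4/6 ok
(1,2)X 3/6 unhappy
(1,3)O 5/7 ok
(1,4)O 5/5 ok
(2,0)X 1/4 unhappy
(2,3)O 6/7 ok
(2,4)O 5/5 ok
(3,0)O 3/4 ok
(3,1)O 4/5 ok
(3,2)O 4/5 ok
(3,3)O 5/6 ok
(3,4)O 4/5 ok
(4,0)O 3/3 ok
(4,1)O 4/4 ok
(4,3)X 0/4 unhappy
(4,4)O 2/3 ok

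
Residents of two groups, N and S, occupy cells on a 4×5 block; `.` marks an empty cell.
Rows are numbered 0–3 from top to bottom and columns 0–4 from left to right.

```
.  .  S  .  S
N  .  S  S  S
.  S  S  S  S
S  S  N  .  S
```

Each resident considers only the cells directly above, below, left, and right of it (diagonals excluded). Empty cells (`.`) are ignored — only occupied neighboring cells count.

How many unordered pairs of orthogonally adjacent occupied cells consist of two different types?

Scan each occupied cell's neighbors to the right and below so each pair is counted once.
Row 0: S(0,2)–S(1,2)= S(0,4)–S(1,4)=  → 0/2 unlike.
Row 1: S(1,2)–S(1,3)= S(1,2)–S(2,2)= S(1,3)–S(1,4)= S(1,3)–S(2,3)= S(1,4)–S(2,4)=  → 0/5 unlike.
Row 2: S(2,1)–S(2,2)= S(2,1)–S(3,1)= S(2,2)–S(2,3)= S(2,2)–N(3,2)≠ S(2,3)–S(2,4)= S(2,4)–S(3,4)=  → 1/6 unlike.
Row 3: S(3,0)–S(3,1)= S(3,1)–N(3,2)≠  → 1/2 unlike.
Total adjacent occupied pairs: 15; unlike-type pairs: 2.

2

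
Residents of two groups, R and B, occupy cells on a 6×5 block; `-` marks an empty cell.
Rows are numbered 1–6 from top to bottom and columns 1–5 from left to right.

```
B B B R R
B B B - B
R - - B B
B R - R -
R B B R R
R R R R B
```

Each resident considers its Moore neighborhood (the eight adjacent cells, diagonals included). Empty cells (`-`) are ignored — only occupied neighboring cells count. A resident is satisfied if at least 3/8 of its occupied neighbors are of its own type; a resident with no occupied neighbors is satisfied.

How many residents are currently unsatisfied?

6

(1,1)B 3/3 ok
(1,2)B 5/5 ok
(1,3)B 3/4 ok
(1,4)R 1/4 unhappy
(1,5)R 1/2 ok
(2,1)B 3/4 ok
(2,2)B 5/6 ok
(2,3)B 4/5 ok
(2,5)B 2/4 ok
(3,1)R 1/4 unhappy
(3,4)B 3/4 ok
(3,5)B 2/3 ok
(4,1)B 1/4 unhappy
(4,2)R 2/5 ok
(4,4)R 2/5 ok
(5,1)R 3/5 ok
(5,2)B 2/7 unhappy
(5,3)B 1/7 unhappy
(5,4)R 4/6 ok
(5,5)R 3/4 ok
(6,1)R 2/3 ok
(6,2)R 3/5 ok
(6,3)R 3/5 ok
(6,4)R 3/5 ok
(6,5)B 0/3 unhappy
Unsatisfied: (1,4), (3,1), (4,1), (5,2), (5,3), (6,5) — 6 in total.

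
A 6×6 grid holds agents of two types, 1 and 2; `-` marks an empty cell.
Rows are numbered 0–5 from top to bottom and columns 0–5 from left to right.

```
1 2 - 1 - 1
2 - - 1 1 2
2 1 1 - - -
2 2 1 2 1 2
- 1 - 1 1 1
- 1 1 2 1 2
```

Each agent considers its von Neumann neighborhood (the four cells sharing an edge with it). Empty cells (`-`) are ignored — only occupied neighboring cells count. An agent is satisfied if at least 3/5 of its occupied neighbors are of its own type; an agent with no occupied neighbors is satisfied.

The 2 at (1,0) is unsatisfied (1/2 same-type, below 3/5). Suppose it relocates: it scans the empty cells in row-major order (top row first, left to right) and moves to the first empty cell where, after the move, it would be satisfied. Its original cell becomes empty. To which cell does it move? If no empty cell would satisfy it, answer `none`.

(2,5)

Vacating (1,0). Empty cells in order:
  (0,2): 1/2 same-type → still unsatisfied.
  (0,4): 0/3 same-type → still unsatisfied.
  (1,1): 1/2 same-type → still unsatisfied.
  (1,2): 0/2 same-type → still unsatisfied.
  (2,3): 1/3 same-type → still unsatisfied.
  (2,4): 0/2 same-type → still unsatisfied.
  (2,5): 2/2 same-type → satisfied — stop here.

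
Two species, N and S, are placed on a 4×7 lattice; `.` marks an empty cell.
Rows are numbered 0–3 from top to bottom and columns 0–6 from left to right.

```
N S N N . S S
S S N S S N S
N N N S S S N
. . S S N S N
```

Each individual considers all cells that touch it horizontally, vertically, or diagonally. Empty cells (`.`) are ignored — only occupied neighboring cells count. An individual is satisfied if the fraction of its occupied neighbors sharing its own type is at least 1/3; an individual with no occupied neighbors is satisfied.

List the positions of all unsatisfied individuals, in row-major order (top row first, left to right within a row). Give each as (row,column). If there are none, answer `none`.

Row 0: (0,0)N 0/3 not · (0,1)S 2/5 satisfied · (0,2)N 2/5 satisfied · (0,3)N 2/4 satisfied · (0,5)S 3/4 satisfied · (0,6)S 2/3 satisfied
Row 1: (1,0)S 2/5 satisfied · (1,1)S 2/8 not · (1,2)N 4/8 satisfied · (1,3)S 3/7 satisfied · (1,4)S 5/7 satisfied · (1,5)N 1/7 not · (1,6)S 3/5 satisfied
Row 2: (2,0)N 1/3 satisfied · (2,1)N 3/6 satisfied · (2,2)N 2/7 not · (2,3)S 5/8 satisfied · (2,4)S 6/8 satisfied · (2,5)S 4/8 satisfied · (2,6)N 2/5 satisfied
Row 3: (3,2)S 2/4 satisfied · (3,3)S 3/5 satisfied · (3,4)N 0/5 not · (3,5)S 2/5 satisfied · (3,6)N 1/3 satisfied

(0,0), (1,1), (1,5), (2,2), (3,4)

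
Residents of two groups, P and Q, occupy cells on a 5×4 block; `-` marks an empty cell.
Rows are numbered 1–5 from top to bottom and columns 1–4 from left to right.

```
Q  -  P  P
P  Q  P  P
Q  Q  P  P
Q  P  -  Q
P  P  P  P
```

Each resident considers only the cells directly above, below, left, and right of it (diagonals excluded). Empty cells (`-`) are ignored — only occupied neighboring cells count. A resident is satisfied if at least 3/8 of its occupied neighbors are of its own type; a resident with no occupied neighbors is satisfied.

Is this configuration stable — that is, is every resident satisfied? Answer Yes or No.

No

(1,1)Q 0/1 not
(1,3)P 2/2 satisfied
(1,4)P 2/2 satisfied
(2,1)P 0/3 not
(2,2)Q 1/3 not
(2,3)P 3/4 satisfied
(2,4)P 3/3 satisfied
(3,1)Q 2/3 satisfied
(3,2)Q 2/4 satisfied
(3,3)P 2/3 satisfied
(3,4)P 2/3 satisfied
(4,1)Q 1/3 not
(4,2)P 1/3 not
(4,4)Q 0/2 not
(5,1)P 1/2 satisfied
(5,2)P 3/3 satisfied
(5,3)P 2/2 satisfied
(5,4)P 1/2 satisfied
For instance (1,1) has only 0/1 same-type neighbors, below 3/8.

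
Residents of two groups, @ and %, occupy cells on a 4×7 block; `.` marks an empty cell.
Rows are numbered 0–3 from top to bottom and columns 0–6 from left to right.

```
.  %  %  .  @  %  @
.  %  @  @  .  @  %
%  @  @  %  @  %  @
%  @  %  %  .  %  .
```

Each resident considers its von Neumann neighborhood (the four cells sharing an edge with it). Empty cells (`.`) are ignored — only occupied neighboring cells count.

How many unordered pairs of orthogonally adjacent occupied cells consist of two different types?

19

Scan each occupied cell's neighbors to the right and below so each pair is counted once.
Row 0: %(0,1)–%(0,2)= %(0,1)–%(1,1)= %(0,2)–@(1,2)≠ @(0,4)–%(0,5)≠ %(0,5)–@(0,6)≠ %(0,5)–@(1,5)≠ @(0,6)–%(1,6)≠  → 5/7 unlike.
Row 1: %(1,1)–@(1,2)≠ %(1,1)–@(2,1)≠ @(1,2)–@(1,3)= @(1,2)–@(2,2)= @(1,3)–%(2,3)≠ @(1,5)–%(1,6)≠ @(1,5)–%(2,5)≠ %(1,6)–@(2,6)≠  → 6/8 unlike.
Row 2: %(2,0)–@(2,1)≠ %(2,0)–%(3,0)= @(2,1)–@(2,2)= @(2,1)–@(3,1)= @(2,2)–%(2,3)≠ @(2,2)–%(3,2)≠ %(2,3)–@(2,4)≠ %(2,3)–%(3,3)= @(2,4)–%(2,5)≠ %(2,5)–@(2,6)≠ %(2,5)–%(3,5)=  → 6/11 unlike.
Row 3: %(3,0)–@(3,1)≠ @(3,1)–%(3,2)≠ %(3,2)–%(3,3)=  → 2/3 unlike.
Total adjacent occupied pairs: 29; unlike-type pairs: 19.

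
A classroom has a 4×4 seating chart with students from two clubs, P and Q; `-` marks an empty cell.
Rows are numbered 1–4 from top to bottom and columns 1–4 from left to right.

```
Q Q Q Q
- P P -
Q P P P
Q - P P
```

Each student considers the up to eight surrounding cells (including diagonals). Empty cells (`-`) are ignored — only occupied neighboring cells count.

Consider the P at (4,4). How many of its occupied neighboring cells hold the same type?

Occupied neighbors of (4,4): (3,3)=P, (3,4)=P, (4,3)=P.
Same type (P): 3 of 3.

3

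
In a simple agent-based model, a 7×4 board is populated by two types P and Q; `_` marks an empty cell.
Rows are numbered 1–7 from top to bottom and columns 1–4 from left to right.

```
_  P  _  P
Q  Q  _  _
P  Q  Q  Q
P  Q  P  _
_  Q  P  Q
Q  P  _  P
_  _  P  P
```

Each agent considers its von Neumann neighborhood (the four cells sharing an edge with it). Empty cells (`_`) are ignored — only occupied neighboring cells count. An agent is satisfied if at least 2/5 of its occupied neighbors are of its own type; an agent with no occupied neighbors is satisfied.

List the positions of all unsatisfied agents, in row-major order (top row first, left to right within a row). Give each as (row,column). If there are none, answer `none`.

Row 1: (1,2)P 0/1 not · (1,4)P 0/0 satisfied
Row 2: (2,1)Q 1/2 satisfied · (2,2)Q 2/3 satisfied
Row 3: (3,1)P 1/3 not · (3,2)Q 3/4 satisfied · (3,3)Q 2/3 satisfied · (3,4)Q 1/1 satisfied
Row 4: (4,1)P 1/2 satisfied · (4,2)Q 2/4 satisfied · (4,3)P 1/3 not
Row 5: (5,2)Q 1/3 not · (5,3)P 1/3 not · (5,4)Q 0/2 not
Row 6: (6,1)Q 0/1 not · (6,2)P 0/2 not · (6,4)P 1/2 satisfied
Row 7: (7,3)P 1/1 satisfied · (7,4)P 2/2 satisfied

(1,2), (3,1), (4,3), (5,2), (5,3), (5,4), (6,1), (6,2)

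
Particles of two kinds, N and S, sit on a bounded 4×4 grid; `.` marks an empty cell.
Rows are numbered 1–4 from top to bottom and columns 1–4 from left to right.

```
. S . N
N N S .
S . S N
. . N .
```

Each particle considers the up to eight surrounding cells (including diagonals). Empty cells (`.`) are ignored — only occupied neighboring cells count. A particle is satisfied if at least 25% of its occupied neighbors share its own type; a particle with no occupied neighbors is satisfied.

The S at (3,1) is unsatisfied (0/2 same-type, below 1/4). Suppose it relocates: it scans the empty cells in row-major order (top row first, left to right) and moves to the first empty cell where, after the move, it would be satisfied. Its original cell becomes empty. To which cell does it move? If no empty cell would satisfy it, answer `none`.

Vacating (3,1). Empty cells in order:
  (1,1): 1/3 same-type → satisfied — stop here.

(1,1)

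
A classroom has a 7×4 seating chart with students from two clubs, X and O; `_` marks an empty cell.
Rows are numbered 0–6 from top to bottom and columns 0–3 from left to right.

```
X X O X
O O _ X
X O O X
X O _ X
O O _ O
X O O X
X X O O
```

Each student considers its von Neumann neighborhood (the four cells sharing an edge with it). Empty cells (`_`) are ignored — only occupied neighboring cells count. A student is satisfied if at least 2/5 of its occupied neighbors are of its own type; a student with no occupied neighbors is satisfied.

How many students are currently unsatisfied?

(0,0)X 1/2 satisfied
(0,1)X 1/3 not
(0,2)O 0/2 not
(0,3)X 1/2 satisfied
(1,0)O 1/3 not
(1,1)O 2/3 satisfied
(1,3)X 2/2 satisfied
(2,0)X 1/3 not
(2,1)O 3/4 satisfied
(2,2)O 1/2 satisfied
(2,3)X 2/3 satisfied
(3,0)X 1/3 not
(3,1)O 2/3 satisfied
(3,3)X 1/2 satisfied
(4,0)O 1/3 not
(4,1)O 3/3 satisfied
(4,3)O 0/2 not
(5,0)X 1/3 not
(5,1)O 2/4 satisfied
(5,2)O 2/3 satisfied
(5,3)X 0/3 not
(6,0)X 2/2 satisfied
(6,1)X 1/3 not
(6,2)O 2/3 satisfied
(6,3)O 1/2 satisfied
Unsatisfied: (0,1), (0,2), (1,0), (2,0), (3,0), (4,0), (4,3), (5,0), (5,3), (6,1) — 10 in total.

10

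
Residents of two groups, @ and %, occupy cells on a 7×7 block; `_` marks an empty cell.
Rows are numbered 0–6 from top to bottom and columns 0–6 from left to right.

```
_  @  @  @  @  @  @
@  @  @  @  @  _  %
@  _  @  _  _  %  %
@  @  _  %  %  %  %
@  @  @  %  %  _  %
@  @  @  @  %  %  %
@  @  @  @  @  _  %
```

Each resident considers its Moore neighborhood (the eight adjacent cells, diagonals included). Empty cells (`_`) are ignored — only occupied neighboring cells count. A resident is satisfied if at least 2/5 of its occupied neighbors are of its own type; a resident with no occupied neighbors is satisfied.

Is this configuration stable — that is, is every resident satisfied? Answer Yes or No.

Yes

(0,1)@ 4/4 satisfied
(0,2)@ 5/5 satisfied
(0,3)@ 5/5 satisfied
(0,4)@ 4/4 satisfied
(0,5)@ 3/4 satisfied
(0,6)@ 1/2 satisfied
(1,0)@ 3/3 satisfied
(1,1)@ 6/6 satisfied
(1,2)@ 6/6 satisfied
(1,3)@ 6/6 satisfied
(1,4)@ 4/5 satisfied
(1,6)% 2/4 satisfied
(2,0)@ 4/4 satisfied
(2,2)@ 4/5 satisfied
(2,5)% 5/6 satisfied
(2,6)% 4/4 satisfied
(3,0)@ 4/4 satisfied
(3,1)@ 6/6 satisfied
(3,3)% 3/5 satisfied
(3,4)% 5/5 satisfied
(3,5)% 6/6 satisfied
(3,6)% 4/4 satisfied
(4,0)@ 5/5 satisfied
(4,1)@ 7/7 satisfied
(4,2)@ 5/7 satisfied
(4,3)% 4/7 satisfied
(4,4)% 6/7 satisfied
(4,6)% 4/4 satisfied
(5,0)@ 5/5 satisfied
(5,1)@ 8/8 satisfied
(5,2)@ 7/8 satisfied
(5,3)@ 5/8 satisfied
(5,4)% 3/6 satisfied
(5,5)% 5/6 satisfied
(5,6)% 3/3 satisfied
(6,0)@ 3/3 satisfied
(6,1)@ 5/5 satisfied
(6,2)@ 5/5 satisfied
(6,3)@ 4/5 satisfied
(6,4)@ 2/4 satisfied
(6,6)% 2/2 satisfied
All meet the threshold, so the configuration is stable.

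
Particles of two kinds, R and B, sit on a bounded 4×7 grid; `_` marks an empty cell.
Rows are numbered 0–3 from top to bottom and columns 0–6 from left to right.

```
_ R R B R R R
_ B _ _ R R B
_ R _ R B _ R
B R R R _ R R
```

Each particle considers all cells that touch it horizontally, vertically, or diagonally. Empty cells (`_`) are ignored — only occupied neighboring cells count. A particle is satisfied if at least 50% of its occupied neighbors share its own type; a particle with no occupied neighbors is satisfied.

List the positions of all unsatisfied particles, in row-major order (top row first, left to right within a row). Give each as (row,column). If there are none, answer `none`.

(0,2), (0,3), (1,1), (1,6), (2,4), (3,0)

Row 0: (0,1)R 1/2 ok · (0,2)R 1/3 unhappy · (0,3)B 0/3 unhappy · (0,4)R 3/4 ok · (0,5)R 4/5 ok · (0,6)R 2/3 ok
Row 1: (1,1)B 0/3 unhappy · (1,4)R 4/6 ok · (1,5)R 5/7 ok · (1,6)B 0/4 unhappy
Row 2: (2,1)R 2/4 ok · (2,3)R 3/4 ok · (2,4)B 0/5 unhappy · (2,6)R 3/4 ok
Row 3: (3,0)B 0/2 unhappy · (3,1)R 2/3 ok · (3,2)R 4/4 ok · (3,3)R 2/3 ok · (3,5)R 2/3 ok · (3,6)R 2/2 ok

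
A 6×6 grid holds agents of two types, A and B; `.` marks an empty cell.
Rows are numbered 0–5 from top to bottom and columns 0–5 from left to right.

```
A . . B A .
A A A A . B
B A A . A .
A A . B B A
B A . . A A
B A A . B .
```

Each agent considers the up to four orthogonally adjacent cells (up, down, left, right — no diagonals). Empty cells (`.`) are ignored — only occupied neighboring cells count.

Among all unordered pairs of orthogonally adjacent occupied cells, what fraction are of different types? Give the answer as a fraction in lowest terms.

Scan each occupied cell's neighbors to the right and below so each pair is counted once.
From row 0: 2 unlike of 3 pairs (running 2/3).
From row 1: 1 unlike of 6 pairs (running 3/9).
From row 2: 3 unlike of 5 pairs (running 6/14).
From row 3: 3 unlike of 7 pairs (running 9/21).
From row 4: 2 unlike of 5 pairs (running 11/26).
From row 5: 1 unlike of 2 pairs (running 12/28).
Total adjacent occupied pairs: 28; unlike-type pairs: 12.
12/28 reduces to 3/7.

3/7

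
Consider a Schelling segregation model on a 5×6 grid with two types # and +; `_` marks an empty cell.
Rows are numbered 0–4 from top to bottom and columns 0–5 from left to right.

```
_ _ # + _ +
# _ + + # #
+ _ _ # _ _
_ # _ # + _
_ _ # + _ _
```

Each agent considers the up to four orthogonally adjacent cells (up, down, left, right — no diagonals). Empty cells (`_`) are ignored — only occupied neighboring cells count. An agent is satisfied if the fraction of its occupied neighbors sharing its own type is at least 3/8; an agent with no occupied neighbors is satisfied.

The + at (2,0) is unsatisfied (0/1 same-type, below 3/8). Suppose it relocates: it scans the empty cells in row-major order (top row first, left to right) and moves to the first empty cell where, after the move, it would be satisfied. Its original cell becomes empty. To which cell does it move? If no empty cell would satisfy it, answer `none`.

(0,4)

Vacating (2,0). Empty cells in order:
  (0,0): 0/1 same-type → still unsatisfied.
  (0,1): 0/1 same-type → still unsatisfied.
  (0,4): 2/3 same-type → satisfied — stop here.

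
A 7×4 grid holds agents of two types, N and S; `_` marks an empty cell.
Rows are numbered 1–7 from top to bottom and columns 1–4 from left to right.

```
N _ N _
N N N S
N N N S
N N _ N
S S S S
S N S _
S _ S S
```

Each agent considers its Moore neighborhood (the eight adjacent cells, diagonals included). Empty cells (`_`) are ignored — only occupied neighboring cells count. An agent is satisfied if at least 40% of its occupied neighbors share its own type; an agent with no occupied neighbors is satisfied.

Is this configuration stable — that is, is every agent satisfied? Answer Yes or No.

(1,1)N 2/2 satisfied
(1,3)N 2/3 satisfied
(2,1)N 4/4 satisfied
(2,2)N 7/7 satisfied
(2,3)N 4/6 satisfied
(2,4)S 1/4 not
(3,1)N 5/5 satisfied
(3,2)N 7/7 satisfied
(3,3)N 5/7 satisfied
(3,4)S 1/4 not
(4,1)N 3/5 satisfied
(4,2)N 4/7 satisfied
(4,4)N 1/4 not
(5,1)S 2/5 satisfied
(5,2)S 4/7 satisfied
(5,3)S 3/6 satisfied
(5,4)S 2/3 satisfied
(6,1)S 3/4 satisfied
(6,2)N 0/7 not
(6,3)S 5/6 satisfied
(7,1)S 1/2 satisfied
(7,3)S 2/3 satisfied
(7,4)S 2/2 satisfied
For instance (2,4) has only 1/4 same-type neighbors, below 2/5.

No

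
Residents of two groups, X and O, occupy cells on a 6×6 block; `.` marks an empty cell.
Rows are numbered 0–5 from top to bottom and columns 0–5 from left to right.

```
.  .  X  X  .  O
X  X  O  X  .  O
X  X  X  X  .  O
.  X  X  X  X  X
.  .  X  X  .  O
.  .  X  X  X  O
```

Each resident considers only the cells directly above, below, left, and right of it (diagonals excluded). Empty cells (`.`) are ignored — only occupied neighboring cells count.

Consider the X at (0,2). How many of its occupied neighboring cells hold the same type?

Occupied neighbors of (0,2): (1,2)=O, (0,3)=X.
Same type (X): 1 of 2.

1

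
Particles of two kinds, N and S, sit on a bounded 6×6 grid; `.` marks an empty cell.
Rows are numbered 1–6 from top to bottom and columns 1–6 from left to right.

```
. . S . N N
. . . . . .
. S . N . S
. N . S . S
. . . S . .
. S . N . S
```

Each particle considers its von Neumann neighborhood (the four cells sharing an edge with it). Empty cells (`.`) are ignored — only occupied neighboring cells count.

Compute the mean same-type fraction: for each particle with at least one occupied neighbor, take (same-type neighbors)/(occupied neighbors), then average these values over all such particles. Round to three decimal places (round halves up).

(1,3)S — no occupied neighbors
(1,5)N 1/1
(1,6)N 1/1
(3,2)S 0/1
(3,4)N 0/1
(3,6)S 1/1
(4,2)N 0/1
(4,4)S 1/2
(4,6)S 1/1
(5,4)S 1/2
(6,2)S — no occupied neighbors
(6,4)N 0/1
(6,6)S — no occupied neighbors
Sum over 10 particles: 1/1 + 1/1 + 0/1 + 0/1 + 1/1 + 0/1 + 1/2 + 1/1 + 1/2 + 0/1 = 5; mean = 5 ÷ 10 = 1/2 = 0.5 → 0.500.

0.500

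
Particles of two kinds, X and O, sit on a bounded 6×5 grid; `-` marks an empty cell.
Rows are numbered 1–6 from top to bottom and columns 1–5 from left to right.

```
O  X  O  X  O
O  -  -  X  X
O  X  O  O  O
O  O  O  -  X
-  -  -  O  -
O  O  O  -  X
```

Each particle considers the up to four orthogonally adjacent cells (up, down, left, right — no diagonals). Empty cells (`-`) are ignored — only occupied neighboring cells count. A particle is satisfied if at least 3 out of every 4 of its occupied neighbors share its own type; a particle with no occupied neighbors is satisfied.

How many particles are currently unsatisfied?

(1,1)O 1/2 ✗
(1,2)X 0/2 ✗
(1,3)O 0/2 ✗
(1,4)X 1/3 ✗
(1,5)O 0/2 ✗
(2,1)O 2/2 ✓
(2,4)X 2/3 ✗
(2,5)X 1/3 ✗
(3,1)O 2/3 ✗
(3,2)X 0/3 ✗
(3,3)O 2/3 ✗
(3,4)O 2/3 ✗
(3,5)O 1/3 ✗
(4,1)O 2/2 ✓
(4,2)O 2/3 ✗
(4,3)O 2/2 ✓
(4,5)X 0/1 ✗
(5,4)O 0/0 ✓
(6,1)O 1/1 ✓
(6,2)O 2/2 ✓
(6,3)O 1/1 ✓
(6,5)X 0/0 ✓
Unsatisfied: (1,1), (1,2), (1,3), (1,4), (1,5), (2,4), (2,5), (3,1), (3,2), (3,3), (3,4), (3,5), (4,2), (4,5) — 14 in total.

14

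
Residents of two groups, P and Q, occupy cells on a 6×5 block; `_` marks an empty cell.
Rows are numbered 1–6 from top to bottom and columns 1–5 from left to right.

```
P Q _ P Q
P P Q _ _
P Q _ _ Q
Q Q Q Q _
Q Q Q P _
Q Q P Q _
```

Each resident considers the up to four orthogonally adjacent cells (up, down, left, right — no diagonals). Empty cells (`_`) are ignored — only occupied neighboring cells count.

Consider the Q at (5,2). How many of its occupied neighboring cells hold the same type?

4

Occupied neighbors of (5,2): (4,2)=Q, (6,2)=Q, (5,1)=Q, (5,3)=Q.
Same type (Q): 4 of 4.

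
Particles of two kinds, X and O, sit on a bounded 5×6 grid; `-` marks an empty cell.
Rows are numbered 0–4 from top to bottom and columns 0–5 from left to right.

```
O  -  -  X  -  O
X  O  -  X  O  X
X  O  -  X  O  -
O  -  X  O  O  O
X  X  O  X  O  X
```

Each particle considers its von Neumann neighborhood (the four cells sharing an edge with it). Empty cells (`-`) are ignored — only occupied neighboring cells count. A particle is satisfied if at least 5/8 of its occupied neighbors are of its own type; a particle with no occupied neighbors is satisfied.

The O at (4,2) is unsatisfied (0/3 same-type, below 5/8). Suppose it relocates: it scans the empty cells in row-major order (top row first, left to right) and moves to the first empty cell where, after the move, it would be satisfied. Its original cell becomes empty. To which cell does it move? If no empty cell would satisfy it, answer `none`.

Vacating (4,2). Empty cells in order:
  (0,1): 2/2 same-type → satisfied — stop here.

(0,1)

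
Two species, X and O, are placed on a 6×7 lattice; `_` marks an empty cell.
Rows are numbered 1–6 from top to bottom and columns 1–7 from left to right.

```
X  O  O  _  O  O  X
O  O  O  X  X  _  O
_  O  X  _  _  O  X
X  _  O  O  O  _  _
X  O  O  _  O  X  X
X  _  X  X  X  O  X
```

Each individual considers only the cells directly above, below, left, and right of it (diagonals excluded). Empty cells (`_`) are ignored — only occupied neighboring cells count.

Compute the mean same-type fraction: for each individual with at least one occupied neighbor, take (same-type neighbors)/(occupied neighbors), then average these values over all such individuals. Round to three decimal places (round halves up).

(1,1)X 0/2
(1,2)O 2/3
(1,3)O 2/2
(1,5)O 1/2
(1,6)O 1/2
(1,7)X 0/2
(2,1)O 1/2
(2,2)O 4/4
(2,3)O 2/4
(2,4)X 1/2
(2,5)X 1/2
(2,7)O 0/2
(3,2)O 1/2
(3,3)X 0/3
(3,6)O 0/1
(3,7)X 0/2
(4,1)X 1/1
(4,3)O 2/3
(4,4)O 2/2
(4,5)O 2/2
(5,1)X 2/3
(5,2)O 1/2
(5,3)O 2/3
(5,5)O 1/3
(5,6)X 1/3
(5,7)X 2/2
(6,1)X 1/1
(6,3)X 1/2
(6,4)X 2/2
(6,5)X 1/3
(6,6)O 0/3
(6,7)X 1/2
Sum over 32 individuals: 0/2 + 2/3 + 2/2 + 1/2 + 1/2 + 0/2 + 1/2 + 4/4 + 2/4 + 1/2 + 1/2 + 0/2 + 1/2 + 0/3 + 0/1 + 0/2 + 1/1 + 2/3 + 2/2 + 2/2 + 2/3 + 1/2 + 2/3 + 1/3 + 1/3 + 2/2 + 1/1 + 1/2 + 2/2 + 1/3 + 0/3 + 1/2 = 50/3; mean = 50/3 ÷ 32 = 25/48 = 0.520833… → 0.521.

0.521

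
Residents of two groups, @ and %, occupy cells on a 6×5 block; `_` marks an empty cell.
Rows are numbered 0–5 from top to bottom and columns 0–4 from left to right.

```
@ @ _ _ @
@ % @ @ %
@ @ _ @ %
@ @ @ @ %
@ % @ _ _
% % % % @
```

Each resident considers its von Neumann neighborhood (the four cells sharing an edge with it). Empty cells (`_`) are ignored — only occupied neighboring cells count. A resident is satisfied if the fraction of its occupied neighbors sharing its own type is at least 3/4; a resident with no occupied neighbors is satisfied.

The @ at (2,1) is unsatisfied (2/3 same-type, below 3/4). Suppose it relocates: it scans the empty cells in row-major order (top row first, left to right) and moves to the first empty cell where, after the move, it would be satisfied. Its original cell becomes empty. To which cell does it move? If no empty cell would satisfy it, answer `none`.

Vacating (2,1). Empty cells in order:
  (0,2): 2/2 same-type → satisfied — stop here.

(0,2)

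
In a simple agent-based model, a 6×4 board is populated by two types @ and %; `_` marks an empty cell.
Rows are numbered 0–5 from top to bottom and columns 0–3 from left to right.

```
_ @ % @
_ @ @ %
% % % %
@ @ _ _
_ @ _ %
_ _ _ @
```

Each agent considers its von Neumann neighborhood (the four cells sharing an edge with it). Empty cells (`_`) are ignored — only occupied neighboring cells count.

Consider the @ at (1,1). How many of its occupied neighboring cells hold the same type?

Occupied neighbors of (1,1): (0,1)=@, (2,1)=%, (1,2)=@.
Same type (@): 2 of 3.

2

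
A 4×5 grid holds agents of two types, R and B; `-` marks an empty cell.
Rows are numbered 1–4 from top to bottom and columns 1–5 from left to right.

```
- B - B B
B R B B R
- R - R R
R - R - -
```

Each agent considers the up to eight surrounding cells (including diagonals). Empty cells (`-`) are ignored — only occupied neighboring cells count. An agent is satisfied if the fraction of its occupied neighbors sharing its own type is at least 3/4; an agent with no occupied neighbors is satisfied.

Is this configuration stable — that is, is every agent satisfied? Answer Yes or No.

(1,2)B 2/3 unhappy
(1,4)B 3/4 ok
(1,5)B 2/3 unhappy
(2,1)B 1/3 unhappy
(2,2)R 1/4 unhappy
(2,3)B 3/6 unhappy
(2,4)B 3/6 unhappy
(2,5)R 2/5 unhappy
(3,2)R 3/5 unhappy
(3,4)R 3/5 unhappy
(3,5)R 2/3 unhappy
(4,1)R 1/1 ok
(4,3)R 2/2 ok
For instance (1,2) has only 2/3 same-type neighbors, below 3/4.

No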